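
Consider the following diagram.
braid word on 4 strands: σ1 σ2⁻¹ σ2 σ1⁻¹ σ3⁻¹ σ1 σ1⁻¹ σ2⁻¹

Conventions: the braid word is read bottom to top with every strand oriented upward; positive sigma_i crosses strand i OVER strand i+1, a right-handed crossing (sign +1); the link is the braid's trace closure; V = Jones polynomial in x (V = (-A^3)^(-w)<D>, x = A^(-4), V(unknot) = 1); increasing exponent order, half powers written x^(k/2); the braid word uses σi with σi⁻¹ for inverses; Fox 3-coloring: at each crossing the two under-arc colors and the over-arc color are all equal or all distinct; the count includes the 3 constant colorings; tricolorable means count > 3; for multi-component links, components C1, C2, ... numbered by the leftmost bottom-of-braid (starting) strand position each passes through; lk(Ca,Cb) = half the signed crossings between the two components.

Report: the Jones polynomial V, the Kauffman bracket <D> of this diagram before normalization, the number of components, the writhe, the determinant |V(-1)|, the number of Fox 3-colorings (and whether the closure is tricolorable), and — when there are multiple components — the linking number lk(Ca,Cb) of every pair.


V(x) = -x^(-1/2) - x^(1/2)
bracket: -A^-8 - A^-4, w = -2
2 components, writhe -2, over 8 crossings
lk(C1,C2) = 0
det 0, colorings 9 of 3^8 — tricolorable
observation: w = -2 shifts under R1 moves; the (-A^3)^(2) factor cancels that in V


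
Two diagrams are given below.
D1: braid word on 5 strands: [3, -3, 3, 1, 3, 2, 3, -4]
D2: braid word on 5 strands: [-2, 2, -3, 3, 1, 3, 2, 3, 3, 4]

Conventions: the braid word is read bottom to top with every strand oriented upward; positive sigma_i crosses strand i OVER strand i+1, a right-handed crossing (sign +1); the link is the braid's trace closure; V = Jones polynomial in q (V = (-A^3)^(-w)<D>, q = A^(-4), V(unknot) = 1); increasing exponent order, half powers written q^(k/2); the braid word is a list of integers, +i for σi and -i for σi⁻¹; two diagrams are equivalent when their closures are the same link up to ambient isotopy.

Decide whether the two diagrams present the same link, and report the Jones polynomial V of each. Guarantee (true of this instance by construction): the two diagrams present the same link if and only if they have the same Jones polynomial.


same link: yes
V(D1) = q + q^3 - q^4  [8 crossings, <D> = -A^-4 + 1 + A^8, w = +4]
V(D2) = q + q^3 - q^4  [10 crossings, <D> = -A^2 + A^6 + A^14, w = +6]
insight: all 2 diagrams share one V(q), hence one class


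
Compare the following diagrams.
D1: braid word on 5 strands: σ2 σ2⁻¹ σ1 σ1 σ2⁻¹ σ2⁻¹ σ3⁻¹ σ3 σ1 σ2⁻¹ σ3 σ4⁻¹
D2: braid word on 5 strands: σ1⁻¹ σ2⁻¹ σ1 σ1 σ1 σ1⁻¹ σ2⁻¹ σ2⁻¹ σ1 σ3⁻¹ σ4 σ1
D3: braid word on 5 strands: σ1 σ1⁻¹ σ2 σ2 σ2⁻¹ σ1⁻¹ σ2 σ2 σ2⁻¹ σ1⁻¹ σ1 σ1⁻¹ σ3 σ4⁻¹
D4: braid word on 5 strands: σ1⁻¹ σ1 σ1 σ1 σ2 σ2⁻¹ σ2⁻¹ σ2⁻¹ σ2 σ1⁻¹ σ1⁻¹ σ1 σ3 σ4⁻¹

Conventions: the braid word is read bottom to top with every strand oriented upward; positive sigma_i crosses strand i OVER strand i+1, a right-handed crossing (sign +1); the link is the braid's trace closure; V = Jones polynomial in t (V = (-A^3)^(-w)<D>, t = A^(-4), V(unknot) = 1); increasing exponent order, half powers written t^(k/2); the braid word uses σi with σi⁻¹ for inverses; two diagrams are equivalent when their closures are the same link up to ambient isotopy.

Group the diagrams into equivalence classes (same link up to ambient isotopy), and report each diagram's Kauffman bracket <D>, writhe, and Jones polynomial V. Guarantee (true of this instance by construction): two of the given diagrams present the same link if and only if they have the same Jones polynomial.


classes: {D1, D2} | {D3} | {D4}
V(D1) = -t^-3 + 2t^-2 - 2t^-1 + 3 - 2t + 2t^2 - t^3  [12 crossings, <D> = -A^-12 + 2A^-8 - 2A^-4 + 3 - 2A^4 + 2A^8 - A^12, w = 0]
V(D2) = -t^-3 + 2t^-2 - 2t^-1 + 3 - 2t + 2t^2 - t^3  [12 crossings, <D> = -A^-12 + 2A^-8 - 2A^-4 + 3 - 2A^4 + 2A^8 - A^12, w = 0]
D3 (bracket A^-8 - A^-4 + 1 - A^4 + A^8; 14 crossings at w = 0): V = t^-2 - t^-1 + 1 - t + t^2
D4 (bracket 1; 14 crossings at w = 0): V = 1
insight: V(t) takes 3 values over 4 diagrams, fixing the grouping


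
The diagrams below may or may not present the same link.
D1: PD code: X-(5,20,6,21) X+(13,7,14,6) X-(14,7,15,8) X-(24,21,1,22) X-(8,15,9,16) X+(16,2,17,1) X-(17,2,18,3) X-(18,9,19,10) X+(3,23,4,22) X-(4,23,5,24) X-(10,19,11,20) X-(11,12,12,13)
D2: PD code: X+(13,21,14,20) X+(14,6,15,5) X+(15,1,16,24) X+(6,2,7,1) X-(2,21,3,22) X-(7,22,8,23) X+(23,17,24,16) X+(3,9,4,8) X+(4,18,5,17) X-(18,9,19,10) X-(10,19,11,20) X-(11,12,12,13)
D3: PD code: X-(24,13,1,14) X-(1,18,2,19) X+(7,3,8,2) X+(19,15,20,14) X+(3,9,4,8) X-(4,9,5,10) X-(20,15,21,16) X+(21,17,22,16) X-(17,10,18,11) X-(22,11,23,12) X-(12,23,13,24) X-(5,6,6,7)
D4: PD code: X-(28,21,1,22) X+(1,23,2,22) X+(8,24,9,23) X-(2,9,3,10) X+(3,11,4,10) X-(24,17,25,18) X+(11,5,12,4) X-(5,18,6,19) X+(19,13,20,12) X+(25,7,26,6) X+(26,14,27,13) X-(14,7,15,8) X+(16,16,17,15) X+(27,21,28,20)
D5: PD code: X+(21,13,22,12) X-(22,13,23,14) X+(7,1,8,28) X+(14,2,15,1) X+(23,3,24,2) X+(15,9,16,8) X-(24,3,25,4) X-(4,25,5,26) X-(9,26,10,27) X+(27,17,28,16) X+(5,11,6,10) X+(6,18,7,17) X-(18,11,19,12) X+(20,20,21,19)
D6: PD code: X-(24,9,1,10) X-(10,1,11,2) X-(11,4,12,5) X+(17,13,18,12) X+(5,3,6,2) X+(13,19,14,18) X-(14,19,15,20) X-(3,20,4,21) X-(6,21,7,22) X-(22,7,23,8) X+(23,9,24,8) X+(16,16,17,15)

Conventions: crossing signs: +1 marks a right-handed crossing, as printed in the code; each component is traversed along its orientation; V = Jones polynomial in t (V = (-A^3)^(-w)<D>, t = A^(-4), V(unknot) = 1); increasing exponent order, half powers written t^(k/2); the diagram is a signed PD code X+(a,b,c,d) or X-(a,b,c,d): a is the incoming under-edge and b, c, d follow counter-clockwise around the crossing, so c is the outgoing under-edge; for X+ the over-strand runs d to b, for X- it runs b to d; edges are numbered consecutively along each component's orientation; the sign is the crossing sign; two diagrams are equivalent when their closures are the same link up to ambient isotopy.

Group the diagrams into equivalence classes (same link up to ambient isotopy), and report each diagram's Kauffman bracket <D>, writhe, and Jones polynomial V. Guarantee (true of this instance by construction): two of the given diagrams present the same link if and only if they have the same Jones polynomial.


equivalence classes: {D1} | {D2, D4, D5} | {D3, D6}
D1 (bracket A^-14 + A^-6 - A^-2; 12 crossings at w = -6): V = -t^-4 + t^-3 + t^-1
V(D2) = t^-1 - 1 + 2t - 2t^2 + 2t^3 - 2t^4 + t^5  [12 crossings, <D> = A^-14 - 2A^-10 + 2A^-6 - 2A^-2 + 2A^2 - A^6 + A^10, w = +2]
V(D3) = -t^-6 + t^-5 - t^-4 + 2t^-3 - t^-2 + t^-1  [12 crossings, <D> = A^-8 - A^-4 + 2 - A^4 + A^8 - A^12, w = -4]
V(D4) = t^-1 - 1 + 2t - 2t^2 + 2t^3 - 2t^4 + t^5  [14 crossings, <D> = A^-8 - 2A^-4 + 2 - 2A^4 + 2A^8 - A^12 + A^16, w = +4]
D5 (bracket A^-8 - 2A^-4 + 2 - 2A^4 + 2A^8 - A^12 + A^16; 14 crossings at w = +4): V = t^-1 - 1 + 2t - 2t^2 + 2t^3 - 2t^4 + t^5
V(D6) = -t^-6 + t^-5 - t^-4 + 2t^-3 - t^-2 + t^-1  (w -2, c 12, <D> = A^-2 - A^2 + 2A^6 - A^10 + A^14 - A^18)
observation: 3 classes among 6 diagrams; unequal V(t) rules out equality


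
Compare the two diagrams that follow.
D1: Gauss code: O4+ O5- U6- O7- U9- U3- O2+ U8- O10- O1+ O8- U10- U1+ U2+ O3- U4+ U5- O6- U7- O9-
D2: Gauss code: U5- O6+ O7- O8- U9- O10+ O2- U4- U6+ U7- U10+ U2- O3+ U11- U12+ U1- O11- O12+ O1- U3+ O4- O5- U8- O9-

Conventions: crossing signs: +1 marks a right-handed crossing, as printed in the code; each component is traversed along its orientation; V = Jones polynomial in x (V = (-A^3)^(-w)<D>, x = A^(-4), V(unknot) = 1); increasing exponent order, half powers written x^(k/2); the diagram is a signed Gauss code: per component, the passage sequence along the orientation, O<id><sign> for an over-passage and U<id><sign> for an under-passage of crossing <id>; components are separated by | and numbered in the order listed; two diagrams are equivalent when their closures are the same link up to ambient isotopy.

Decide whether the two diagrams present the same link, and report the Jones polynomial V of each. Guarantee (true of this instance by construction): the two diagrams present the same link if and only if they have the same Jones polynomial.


same link: yes
V(D1) = -x^-4 + x^-3 + x^-1  [10 crossings, <D> = A^-8 + 1 - A^4, w = -4]
V(D2) = -x^-4 + x^-3 + x^-1  (w -4, c 12, <D> = A^-8 + 1 - A^4)
note: one V(x) for all 2 diagrams — one class (guaranteed)


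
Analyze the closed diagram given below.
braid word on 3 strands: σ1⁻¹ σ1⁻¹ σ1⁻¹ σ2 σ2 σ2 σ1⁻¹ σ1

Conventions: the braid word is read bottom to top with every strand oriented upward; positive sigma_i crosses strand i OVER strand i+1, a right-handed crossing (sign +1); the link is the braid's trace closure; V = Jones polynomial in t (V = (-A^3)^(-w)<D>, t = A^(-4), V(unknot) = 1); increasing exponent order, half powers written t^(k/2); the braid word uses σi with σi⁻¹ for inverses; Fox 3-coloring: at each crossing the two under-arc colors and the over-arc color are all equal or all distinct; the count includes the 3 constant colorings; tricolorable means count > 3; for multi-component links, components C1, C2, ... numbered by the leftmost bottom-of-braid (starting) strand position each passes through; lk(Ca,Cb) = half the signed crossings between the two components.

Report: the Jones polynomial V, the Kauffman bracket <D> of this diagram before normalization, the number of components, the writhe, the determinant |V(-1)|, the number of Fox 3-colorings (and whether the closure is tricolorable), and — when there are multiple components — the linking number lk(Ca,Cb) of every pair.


Jones polynomial: V(t) = -t^-3 + t^-2 - t^-1 + 3 - t + t^2 - t^3
<D> = -A^-12 + A^-8 - A^-4 + 3 - A^4 + A^8 - A^12; writhe 0
components 1, writhe 0 (8 crossings)
3-colorings: 27 of 3^8, det 9 — tricolorable
note: |V(-1)| = 9: so tricolorable, since 3 divides 9


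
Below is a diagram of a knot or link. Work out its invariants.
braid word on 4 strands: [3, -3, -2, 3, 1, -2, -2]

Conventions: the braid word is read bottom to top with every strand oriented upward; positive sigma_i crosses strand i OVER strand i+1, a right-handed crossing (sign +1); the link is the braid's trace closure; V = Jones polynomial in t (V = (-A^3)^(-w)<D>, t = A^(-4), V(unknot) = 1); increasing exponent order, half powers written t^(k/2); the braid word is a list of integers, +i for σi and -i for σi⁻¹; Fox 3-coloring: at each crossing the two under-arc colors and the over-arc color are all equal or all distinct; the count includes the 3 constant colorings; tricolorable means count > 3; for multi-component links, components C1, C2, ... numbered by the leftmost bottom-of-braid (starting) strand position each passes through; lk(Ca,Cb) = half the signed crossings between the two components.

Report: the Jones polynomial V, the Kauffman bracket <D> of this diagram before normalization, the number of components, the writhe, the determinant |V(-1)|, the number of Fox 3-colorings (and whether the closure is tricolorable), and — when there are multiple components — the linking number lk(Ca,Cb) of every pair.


V = -t^-4 + t^-3 + t^-1
<D> = -A - A^9 + A^13 (w = -1)
1 component over 7 crossings, w = -1
9 Fox colorings among 3^7, |V(-1)| = 3: tricolorable
why: V spans 3 powers of t: at least 3 crossings in any diagram


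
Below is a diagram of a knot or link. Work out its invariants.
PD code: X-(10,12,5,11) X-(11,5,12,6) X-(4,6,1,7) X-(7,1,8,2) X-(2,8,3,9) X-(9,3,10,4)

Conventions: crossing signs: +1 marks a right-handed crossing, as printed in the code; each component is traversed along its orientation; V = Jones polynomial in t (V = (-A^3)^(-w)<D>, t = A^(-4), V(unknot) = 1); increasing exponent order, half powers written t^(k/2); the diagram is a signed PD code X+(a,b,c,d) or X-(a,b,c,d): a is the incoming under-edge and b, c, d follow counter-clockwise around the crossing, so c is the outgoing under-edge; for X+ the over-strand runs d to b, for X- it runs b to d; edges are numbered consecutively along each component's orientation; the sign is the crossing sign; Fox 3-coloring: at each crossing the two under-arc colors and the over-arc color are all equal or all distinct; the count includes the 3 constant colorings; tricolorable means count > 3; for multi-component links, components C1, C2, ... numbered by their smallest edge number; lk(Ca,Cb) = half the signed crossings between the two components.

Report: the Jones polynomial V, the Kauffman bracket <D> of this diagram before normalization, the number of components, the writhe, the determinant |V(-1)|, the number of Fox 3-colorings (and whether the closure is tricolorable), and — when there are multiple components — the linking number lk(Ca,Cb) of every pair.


V = t^-8 - t^-7 + 2t^-6 - t^-5 + 2t^-4 + t^-2
<D> = A^-10 + 2A^-2 - A^2 + 2A^6 - A^10 + A^14 (w = -6)
3 components over 6 crossings, w = -6
lk(C1,C2): -2
lk(C1,C3) = 0
linking number lk(C2,C3) = -1
3 Fox colorings among 3^6, |V(-1)| = 8: not tricolorable
why: w = -6 (over 6 crossings) is diagram-only; (-A^3)^(6) removes it from V


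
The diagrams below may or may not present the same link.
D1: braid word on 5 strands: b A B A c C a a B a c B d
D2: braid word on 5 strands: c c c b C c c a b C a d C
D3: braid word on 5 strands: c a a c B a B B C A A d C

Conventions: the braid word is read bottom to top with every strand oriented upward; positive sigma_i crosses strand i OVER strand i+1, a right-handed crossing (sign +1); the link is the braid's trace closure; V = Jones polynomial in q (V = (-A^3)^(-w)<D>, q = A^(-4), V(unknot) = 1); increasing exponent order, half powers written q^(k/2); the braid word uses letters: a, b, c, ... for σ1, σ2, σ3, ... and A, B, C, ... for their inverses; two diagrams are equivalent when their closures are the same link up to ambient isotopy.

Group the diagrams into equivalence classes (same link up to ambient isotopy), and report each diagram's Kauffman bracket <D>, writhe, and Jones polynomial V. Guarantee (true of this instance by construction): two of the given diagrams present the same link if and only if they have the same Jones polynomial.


equivalence classes: {D1} | {D2} | {D3}
D1 (bracket A^5 + A^13; 13 crossings at w = +1): V = -q^(-5/2) - q^(-1/2)
V(D2) = -q^(3/2) - q^(7/2) + q^(9/2) - q^(11/2)  [13 crossings, <D> = A^-1 - A^3 + A^7 + A^15, w = +7]
V(D3) = q^(-9/2) - q^(-5/2) - q^(-3/2) - q^(-1/2)  (w -1, c 13, <D> = A^-1 + A^3 + A^7 - A^15)
observation: 3 classes among 3 diagrams; unequal V(q) rules out equality


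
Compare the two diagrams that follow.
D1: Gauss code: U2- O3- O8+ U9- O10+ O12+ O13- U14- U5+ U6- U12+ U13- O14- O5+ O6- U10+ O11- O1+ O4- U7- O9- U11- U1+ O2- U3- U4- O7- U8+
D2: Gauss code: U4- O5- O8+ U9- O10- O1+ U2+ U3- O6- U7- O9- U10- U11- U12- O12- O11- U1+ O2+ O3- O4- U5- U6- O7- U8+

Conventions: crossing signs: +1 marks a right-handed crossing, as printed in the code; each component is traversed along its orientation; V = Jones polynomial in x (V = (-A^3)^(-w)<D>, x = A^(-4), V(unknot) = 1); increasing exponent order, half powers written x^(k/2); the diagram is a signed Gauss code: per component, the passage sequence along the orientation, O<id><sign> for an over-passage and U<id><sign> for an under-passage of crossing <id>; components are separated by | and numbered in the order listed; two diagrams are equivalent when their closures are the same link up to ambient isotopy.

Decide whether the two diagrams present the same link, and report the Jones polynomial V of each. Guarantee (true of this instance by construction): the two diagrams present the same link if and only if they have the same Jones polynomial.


same link: yes
V(D1) = -x^-6 + x^-5 - x^-4 + 2x^-3 - x^-2 + x^-1  [14 crossings, <D> = A^-8 - A^-4 + 2 - A^4 + A^8 - A^12, w = -4]
V(D2) = -x^-6 + x^-5 - x^-4 + 2x^-3 - x^-2 + x^-1  (w -6, c 12, <D> = A^-14 - A^-10 + 2A^-6 - A^-2 + A^2 - A^6)
note: all 2 diagrams share one V(x), hence one class


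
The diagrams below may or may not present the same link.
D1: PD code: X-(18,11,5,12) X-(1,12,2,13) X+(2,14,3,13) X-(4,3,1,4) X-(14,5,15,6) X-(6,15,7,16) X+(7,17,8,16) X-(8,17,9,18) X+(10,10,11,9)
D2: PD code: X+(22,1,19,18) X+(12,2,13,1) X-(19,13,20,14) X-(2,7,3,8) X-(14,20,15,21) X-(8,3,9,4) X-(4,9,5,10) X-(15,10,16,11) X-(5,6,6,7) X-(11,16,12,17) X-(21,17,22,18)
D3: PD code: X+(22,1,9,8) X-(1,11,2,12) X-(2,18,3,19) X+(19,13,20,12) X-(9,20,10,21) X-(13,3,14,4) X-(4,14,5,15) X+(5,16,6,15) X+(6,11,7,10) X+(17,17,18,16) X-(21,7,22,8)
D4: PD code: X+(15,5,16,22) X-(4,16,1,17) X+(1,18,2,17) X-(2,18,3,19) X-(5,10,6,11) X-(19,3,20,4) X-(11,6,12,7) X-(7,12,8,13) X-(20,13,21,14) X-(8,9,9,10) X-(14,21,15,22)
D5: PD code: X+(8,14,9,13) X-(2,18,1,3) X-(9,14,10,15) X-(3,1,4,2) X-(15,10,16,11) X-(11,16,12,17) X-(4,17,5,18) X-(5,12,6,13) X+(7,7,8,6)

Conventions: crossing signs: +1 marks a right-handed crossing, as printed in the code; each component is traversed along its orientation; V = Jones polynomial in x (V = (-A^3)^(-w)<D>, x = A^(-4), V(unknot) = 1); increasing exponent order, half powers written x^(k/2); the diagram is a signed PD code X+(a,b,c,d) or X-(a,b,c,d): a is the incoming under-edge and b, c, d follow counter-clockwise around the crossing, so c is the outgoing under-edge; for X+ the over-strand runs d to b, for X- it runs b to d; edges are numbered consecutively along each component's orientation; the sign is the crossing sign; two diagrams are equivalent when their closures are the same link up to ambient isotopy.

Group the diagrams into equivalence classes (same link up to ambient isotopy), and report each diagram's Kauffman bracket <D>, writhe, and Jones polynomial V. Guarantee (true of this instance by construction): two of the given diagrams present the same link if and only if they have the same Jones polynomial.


grouping into links: {D1} | {D2, D4, D5} | {D3}
V(D1) = x^(-9/2) - x^(-5/2) - x^(-3/2) - x^(-1/2)  (w -3, c 9, <D> = A^-7 + A^-3 + A - A^9)
V(D2) = x^(-13/2) - x^(-11/2) + x^(-9/2) - 2x^(-7/2) - x^(-3/2)  (w -7, c 11, <D> = A^-15 + 2A^-7 - A^-3 + A - A^5)
V(D3) = -x^(-5/2) - x^(-1/2)  (w -1, c 11, <D> = A^-1 + A^7)
D4 (bracket A^-15 + 2A^-7 - A^-3 + A - A^5; 11 crossings at w = -7): V = x^(-13/2) - x^(-11/2) + x^(-9/2) - 2x^(-7/2) - x^(-3/2)
V(D5) = x^(-13/2) - x^(-11/2) + x^(-9/2) - 2x^(-7/2) - x^(-3/2)  (w -5, c 9, <D> = A^-9 + 2A^-1 - A^3 + A^7 - A^11)
why: 3 values of V(x) split the 5 diagrams


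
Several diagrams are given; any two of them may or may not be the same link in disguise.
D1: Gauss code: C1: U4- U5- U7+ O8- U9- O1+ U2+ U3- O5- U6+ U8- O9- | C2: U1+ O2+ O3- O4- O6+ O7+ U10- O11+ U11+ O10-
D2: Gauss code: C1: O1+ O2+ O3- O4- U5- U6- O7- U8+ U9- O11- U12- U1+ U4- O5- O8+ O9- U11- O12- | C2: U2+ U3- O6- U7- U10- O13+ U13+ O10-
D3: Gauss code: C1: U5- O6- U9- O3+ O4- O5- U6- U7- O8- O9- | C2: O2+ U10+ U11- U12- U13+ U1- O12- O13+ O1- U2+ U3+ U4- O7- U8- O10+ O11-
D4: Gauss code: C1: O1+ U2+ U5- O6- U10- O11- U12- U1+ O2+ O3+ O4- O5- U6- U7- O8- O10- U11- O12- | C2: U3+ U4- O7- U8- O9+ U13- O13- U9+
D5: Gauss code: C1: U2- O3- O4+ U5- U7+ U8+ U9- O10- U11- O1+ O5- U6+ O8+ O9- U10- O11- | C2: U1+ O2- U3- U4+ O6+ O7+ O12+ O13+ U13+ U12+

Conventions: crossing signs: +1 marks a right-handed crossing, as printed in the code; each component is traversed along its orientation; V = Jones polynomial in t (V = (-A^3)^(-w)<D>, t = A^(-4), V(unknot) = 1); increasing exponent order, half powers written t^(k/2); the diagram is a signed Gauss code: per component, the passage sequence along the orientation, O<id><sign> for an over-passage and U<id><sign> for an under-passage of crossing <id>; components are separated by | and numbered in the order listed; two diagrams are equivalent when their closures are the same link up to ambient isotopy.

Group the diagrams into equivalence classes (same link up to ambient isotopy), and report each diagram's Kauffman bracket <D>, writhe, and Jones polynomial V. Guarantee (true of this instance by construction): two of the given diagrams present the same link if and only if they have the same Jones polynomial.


equivalence classes: {D1, D5} | {D2, D3, D4}
D1 (bracket A^-9 + 2A^-1 - A^3 + A^7 - A^11; 11 crossings at w = -1): V = t^(-7/2) - t^(-5/2) + t^(-3/2) - 2t^(-1/2) - t^(3/2)
V(D2) = t^(-13/2) - t^(-11/2) + t^(-9/2) - 2t^(-7/2) - t^(-3/2)  (w -5, c 13, <D> = A^-9 + 2A^-1 - A^3 + A^7 - A^11)
V(D3) = t^(-13/2) - t^(-11/2) + t^(-9/2) - 2t^(-7/2) - t^(-3/2)  [13 crossings, <D> = A^-9 + 2A^-1 - A^3 + A^7 - A^11, w = -5]
V(D4) = t^(-13/2) - t^(-11/2) + t^(-9/2) - 2t^(-7/2) - t^(-3/2)  (w -5, c 13, <D> = A^-9 + 2A^-1 - A^3 + A^7 - A^11)
V(D5) = t^(-7/2) - t^(-5/2) + t^(-3/2) - 2t^(-1/2) - t^(3/2)  [13 crossings, <D> = A^-3 + 2A^5 - A^9 + A^13 - A^17, w = +1]
observation: 2 values of V(t) split the 5 diagrams


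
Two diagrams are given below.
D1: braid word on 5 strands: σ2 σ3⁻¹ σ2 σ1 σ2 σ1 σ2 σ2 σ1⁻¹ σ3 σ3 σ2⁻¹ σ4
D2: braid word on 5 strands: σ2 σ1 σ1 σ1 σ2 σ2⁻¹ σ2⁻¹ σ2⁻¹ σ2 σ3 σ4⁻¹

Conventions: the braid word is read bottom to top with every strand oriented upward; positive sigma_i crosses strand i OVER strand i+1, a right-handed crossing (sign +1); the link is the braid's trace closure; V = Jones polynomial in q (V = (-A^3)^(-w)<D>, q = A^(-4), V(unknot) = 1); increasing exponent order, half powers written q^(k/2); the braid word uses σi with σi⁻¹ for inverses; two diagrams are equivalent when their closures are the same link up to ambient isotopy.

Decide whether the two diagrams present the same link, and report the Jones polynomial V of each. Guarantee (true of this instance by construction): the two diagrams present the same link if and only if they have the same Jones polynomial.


equivalent: no
D1 (bracket -A^-5 + A^-1 - A^3 + 2A^7 + A^15; 13 crossings at w = +7): V = -q^(3/2) - 2q^(7/2) + q^(9/2) - q^(11/2) + q^(13/2)
V(D2) = -q^(1/2) - q^(3/2) - q^(5/2) + q^(9/2)  (w +3, c 11, <D> = -A^-9 + A^-1 + A^3 + A^7)
key observation: comparing 2 Jones polynomials yields 2 groups


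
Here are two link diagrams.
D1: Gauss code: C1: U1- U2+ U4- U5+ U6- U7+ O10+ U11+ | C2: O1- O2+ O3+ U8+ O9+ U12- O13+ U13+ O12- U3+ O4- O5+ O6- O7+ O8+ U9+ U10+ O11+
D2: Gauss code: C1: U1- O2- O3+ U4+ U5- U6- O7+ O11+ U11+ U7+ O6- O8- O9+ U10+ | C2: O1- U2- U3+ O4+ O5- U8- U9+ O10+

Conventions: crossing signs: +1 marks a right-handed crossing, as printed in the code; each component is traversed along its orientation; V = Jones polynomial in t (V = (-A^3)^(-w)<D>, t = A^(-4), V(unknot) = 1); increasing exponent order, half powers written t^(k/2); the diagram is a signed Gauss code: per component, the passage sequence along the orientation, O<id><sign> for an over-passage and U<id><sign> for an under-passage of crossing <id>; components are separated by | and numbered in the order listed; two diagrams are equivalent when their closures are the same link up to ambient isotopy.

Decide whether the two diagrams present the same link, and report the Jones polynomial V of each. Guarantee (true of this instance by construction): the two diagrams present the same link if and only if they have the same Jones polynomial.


equivalent: no
V(D1) = -t^(3/2) - 2t^(7/2) + t^(9/2) - t^(11/2) + t^(13/2)  (w +5, c 13, <D> = -A^-11 + A^-7 - A^-3 + 2A + A^9)
D2 (bracket A + A^5; 11 crossings at w = +1): V = -t^(-1/2) - t^(1/2)
why: comparing 2 Jones polynomials yields 2 groups


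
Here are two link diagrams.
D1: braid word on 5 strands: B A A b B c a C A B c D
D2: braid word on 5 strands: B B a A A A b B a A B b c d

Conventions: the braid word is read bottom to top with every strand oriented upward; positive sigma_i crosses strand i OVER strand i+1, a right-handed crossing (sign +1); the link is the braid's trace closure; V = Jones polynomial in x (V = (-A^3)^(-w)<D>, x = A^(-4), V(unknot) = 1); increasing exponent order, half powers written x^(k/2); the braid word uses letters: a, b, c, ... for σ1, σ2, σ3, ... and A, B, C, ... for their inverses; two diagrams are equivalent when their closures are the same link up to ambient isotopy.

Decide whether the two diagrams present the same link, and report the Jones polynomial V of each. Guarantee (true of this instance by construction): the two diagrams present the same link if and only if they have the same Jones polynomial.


equivalent: yes
V(D1) = x^-5 + 2x^-3 + x^-1  (w -4, c 12, <D> = A^-8 + 2 + A^8)
V(D2) = x^-5 + 2x^-3 + x^-1  [14 crossings, <D> = A^-2 + 2A^6 + A^14, w = -2]
key observation: all 2 diagrams share one V(x), hence one class


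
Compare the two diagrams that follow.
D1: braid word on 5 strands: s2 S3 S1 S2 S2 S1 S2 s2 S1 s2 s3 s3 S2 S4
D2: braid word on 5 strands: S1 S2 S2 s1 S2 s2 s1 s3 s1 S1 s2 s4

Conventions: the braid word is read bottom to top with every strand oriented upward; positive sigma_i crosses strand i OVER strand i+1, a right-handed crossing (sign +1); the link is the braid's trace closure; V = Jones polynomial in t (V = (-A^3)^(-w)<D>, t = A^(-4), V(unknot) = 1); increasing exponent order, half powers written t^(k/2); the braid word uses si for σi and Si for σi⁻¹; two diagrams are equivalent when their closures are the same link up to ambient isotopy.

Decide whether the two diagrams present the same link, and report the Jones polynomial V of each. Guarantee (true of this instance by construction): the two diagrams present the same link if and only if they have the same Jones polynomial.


equivalent: no
D1 (bracket A^-8 - A^-4 + 2 - A^4 + A^8 - A^12; 14 crossings at w = -4): V = -t^-6 + t^-5 - t^-4 + 2t^-3 - t^-2 + t^-1
V(D2) = t^-2 - t^-1 + 1 - t + t^2  (w +2, c 12, <D> = A^-2 - A^2 + A^6 - A^10 + A^14)
key observation: 2 values of V(t) split the 2 diagrams


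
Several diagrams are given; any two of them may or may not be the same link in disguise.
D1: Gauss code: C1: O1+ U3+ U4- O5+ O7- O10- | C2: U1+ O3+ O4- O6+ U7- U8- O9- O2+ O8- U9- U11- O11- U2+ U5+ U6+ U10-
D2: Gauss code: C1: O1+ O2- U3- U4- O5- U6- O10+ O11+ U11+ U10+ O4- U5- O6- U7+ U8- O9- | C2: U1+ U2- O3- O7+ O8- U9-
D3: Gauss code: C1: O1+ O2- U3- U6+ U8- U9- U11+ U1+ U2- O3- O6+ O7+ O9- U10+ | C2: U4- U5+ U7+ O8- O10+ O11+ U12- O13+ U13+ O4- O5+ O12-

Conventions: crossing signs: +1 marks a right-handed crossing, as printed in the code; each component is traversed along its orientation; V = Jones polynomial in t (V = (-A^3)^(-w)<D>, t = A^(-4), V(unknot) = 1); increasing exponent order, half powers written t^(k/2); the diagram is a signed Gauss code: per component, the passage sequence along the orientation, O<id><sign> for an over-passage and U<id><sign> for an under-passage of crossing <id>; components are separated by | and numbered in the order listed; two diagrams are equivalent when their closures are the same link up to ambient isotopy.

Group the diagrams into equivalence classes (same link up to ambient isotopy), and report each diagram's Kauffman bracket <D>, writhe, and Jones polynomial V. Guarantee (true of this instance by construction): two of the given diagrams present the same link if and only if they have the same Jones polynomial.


grouping into links: {D1} | {D2} | {D3}
V(D1) = -t^(-1/2) - t^(1/2)  (w -1, c 11, <D> = A^-5 + A^-1)
V(D2) = t^(-13/2) - t^(-11/2) + t^(-9/2) - 2t^(-7/2) - t^(-3/2)  [11 crossings, <D> = A^-3 + 2A^5 - A^9 + A^13 - A^17, w = -3]
V(D3) = -t^(1/2) - t^(5/2)  (w +1, c 13, <D> = A^-7 + A)
key observation: 3 values of V(t) split the 3 diagrams


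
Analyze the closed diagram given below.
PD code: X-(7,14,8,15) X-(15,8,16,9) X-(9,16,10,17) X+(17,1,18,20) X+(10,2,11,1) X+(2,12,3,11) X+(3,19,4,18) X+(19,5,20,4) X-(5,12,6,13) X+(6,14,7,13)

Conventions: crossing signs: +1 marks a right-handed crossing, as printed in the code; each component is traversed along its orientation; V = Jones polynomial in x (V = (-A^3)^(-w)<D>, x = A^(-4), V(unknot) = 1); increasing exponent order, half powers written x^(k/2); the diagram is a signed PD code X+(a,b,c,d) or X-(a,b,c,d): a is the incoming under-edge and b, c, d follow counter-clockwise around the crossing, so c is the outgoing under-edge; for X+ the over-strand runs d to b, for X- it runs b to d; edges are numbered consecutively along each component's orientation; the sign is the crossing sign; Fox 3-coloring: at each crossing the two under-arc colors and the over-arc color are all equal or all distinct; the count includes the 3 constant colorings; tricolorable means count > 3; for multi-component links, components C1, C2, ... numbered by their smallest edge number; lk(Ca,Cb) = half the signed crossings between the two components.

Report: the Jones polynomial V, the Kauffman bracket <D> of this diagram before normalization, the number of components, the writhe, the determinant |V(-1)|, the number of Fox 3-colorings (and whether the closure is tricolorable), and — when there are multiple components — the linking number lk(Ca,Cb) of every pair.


Jones polynomial: V(x) = -x^-1 + 2 - x + 2x^2 - x^3 + x^4 - x^5
<D> = -A^-14 + A^-10 - A^-6 + 2A^-2 - A^2 + 2A^6 - A^10; writhe +2
components 1, writhe +2 (10 crossings)
3-colorings: 9 of 3^10, det 9 — tricolorable
note: V spans 6 powers of x: at least 6 crossings in any diagram


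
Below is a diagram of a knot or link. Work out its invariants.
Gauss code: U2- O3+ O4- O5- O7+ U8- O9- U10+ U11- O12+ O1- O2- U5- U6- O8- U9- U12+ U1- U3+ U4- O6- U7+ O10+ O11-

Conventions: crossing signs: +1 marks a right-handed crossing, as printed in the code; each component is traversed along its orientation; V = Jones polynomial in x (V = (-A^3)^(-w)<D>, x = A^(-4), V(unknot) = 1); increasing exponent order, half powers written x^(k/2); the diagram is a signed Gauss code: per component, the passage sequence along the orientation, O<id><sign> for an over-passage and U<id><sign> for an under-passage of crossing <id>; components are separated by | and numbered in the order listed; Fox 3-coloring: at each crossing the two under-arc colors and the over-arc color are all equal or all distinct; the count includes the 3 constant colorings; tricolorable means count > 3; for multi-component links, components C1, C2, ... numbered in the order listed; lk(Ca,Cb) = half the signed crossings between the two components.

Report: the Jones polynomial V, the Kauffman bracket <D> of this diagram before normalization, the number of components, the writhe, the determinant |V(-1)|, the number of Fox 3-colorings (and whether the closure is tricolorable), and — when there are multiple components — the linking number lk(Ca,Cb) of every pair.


V(x) = -x^-6 + x^-5 - x^-4 + 2x^-3 - x^-2 + x^-1
bracket: A^-8 - A^-4 + 2 - A^4 + A^8 - A^12, w = -4
1 component, writhe -4, over 12 crossings
det 7, colorings 3 of 3^12 — not tricolorable
observation: V spans 5 powers of x: at least 5 crossings in any diagram


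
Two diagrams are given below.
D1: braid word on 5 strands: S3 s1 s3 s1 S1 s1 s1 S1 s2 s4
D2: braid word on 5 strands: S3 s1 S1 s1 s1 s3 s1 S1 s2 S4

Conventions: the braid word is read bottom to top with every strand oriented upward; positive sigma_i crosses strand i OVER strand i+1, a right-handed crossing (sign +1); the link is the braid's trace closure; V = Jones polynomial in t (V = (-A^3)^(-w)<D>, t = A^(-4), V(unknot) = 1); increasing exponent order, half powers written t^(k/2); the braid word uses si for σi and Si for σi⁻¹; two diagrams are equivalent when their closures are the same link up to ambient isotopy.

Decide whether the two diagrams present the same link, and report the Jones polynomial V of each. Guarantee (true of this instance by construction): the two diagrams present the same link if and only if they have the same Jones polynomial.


equivalent: yes
V(D1) = 1 + t + t^2 + t^3  (w +4, c 10, <D> = 1 + A^4 + A^8 + A^12)
D2 (bracket A^-6 + A^-2 + A^2 + A^6; 10 crossings at w = +2): V = 1 + t + t^2 + t^3
why: D2 (10 crossings) and D1 (10) are Markov-related braid presentations


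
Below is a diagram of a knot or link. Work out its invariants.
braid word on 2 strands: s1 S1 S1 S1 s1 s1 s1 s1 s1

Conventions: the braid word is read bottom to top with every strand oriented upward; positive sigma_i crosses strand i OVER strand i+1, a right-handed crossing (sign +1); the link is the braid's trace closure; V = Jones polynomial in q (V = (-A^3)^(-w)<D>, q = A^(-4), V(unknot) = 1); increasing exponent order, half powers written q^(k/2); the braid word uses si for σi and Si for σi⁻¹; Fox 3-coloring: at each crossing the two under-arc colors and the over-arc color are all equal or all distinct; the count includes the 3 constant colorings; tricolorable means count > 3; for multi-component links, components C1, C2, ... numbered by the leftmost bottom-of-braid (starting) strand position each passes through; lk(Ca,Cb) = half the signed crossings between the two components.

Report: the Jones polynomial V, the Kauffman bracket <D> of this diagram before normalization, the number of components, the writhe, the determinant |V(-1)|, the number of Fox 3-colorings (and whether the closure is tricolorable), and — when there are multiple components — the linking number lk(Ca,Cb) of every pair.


Jones polynomial: V(q) = q + q^3 - q^4
<D> = A^-7 - A^-3 - A^5; writhe +3
components 1, writhe +3 (9 crossings)
3-colorings: 9 of 3^9, det 3 — tricolorable
note: det 3 = |V(-1)|; divisible by 3, so tricolorable


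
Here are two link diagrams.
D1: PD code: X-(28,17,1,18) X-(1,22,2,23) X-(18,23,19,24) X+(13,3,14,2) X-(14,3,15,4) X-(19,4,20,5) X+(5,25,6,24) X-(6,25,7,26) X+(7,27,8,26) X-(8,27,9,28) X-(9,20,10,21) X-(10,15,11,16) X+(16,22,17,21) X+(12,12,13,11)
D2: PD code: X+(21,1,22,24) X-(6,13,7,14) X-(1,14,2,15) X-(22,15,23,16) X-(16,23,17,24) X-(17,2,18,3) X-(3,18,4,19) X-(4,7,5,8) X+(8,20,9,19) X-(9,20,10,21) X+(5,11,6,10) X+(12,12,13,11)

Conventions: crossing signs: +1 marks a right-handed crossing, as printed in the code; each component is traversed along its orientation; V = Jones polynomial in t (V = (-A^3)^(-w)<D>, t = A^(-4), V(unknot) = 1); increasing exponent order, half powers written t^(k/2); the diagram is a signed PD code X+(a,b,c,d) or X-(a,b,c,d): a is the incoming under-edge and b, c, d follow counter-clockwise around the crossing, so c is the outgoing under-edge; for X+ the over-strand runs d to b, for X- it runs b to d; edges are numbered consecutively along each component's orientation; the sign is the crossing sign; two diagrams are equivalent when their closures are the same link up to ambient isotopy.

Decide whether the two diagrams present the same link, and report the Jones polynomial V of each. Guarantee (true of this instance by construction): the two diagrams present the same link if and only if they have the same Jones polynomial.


equivalent: no
D1 (bracket A^-8 + 1 - A^4; 14 crossings at w = -4): V = -t^-4 + t^-3 + t^-1
D2 (bracket A^-8 - A^-4 + 2 - A^4 + A^8 - A^12; 12 crossings at w = -4): V = -t^-6 + t^-5 - t^-4 + 2t^-3 - t^-2 + t^-1
key observation: V(t) takes 2 values over 2 diagrams, fixing the grouping


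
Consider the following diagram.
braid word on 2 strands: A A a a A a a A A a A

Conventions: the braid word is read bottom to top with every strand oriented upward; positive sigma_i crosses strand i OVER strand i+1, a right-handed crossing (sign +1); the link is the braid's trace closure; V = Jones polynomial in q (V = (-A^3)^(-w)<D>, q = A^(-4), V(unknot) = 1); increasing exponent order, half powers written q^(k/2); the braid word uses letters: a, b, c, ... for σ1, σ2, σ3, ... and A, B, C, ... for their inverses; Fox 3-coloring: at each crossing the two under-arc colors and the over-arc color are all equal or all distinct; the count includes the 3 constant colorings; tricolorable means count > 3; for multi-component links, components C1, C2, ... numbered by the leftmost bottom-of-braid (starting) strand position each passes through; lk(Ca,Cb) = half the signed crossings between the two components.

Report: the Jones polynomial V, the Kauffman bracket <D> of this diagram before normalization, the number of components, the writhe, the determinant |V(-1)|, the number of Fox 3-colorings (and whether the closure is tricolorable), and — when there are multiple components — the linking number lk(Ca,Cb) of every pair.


V(q) = 1
bracket: -A^-3, w = -1
1 component, writhe -1, over 11 crossings
det 1, colorings 3 of 3^11 — not tricolorable
observation: |V(-1)| = 1: so not tricolorable, since 3 does not divide 1


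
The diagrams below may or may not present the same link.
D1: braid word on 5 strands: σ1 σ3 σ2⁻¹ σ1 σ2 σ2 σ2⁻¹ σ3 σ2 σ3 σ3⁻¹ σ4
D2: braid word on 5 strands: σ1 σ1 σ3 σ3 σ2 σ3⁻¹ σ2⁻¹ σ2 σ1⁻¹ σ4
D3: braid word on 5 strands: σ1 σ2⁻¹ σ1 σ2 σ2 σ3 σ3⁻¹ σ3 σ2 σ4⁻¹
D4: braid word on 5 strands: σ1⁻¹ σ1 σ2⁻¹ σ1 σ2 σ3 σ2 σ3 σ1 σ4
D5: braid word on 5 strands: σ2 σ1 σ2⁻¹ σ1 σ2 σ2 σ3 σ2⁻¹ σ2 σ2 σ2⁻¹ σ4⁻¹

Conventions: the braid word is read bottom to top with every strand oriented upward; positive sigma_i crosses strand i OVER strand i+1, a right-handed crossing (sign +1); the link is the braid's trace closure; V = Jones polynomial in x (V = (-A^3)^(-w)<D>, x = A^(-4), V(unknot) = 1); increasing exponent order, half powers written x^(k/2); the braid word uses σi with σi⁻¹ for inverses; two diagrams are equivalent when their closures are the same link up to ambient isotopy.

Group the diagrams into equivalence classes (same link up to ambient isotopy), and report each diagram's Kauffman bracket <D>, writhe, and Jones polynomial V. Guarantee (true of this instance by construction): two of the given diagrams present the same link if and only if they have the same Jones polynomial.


grouping into links: {D1, D3, D4, D5} | {D2}
V(D1) = x - x^2 + 2x^3 - x^4 + x^5 - x^6  (w +6, c 12, <D> = -A^-6 + A^-2 - A^2 + 2A^6 - A^10 + A^14)
D2 (bracket A^12; 10 crossings at w = +4): V = 1
D3 (bracket -A^-12 + A^-8 - A^-4 + 2 - A^4 + A^8; 10 crossings at w = +4): V = x - x^2 + 2x^3 - x^4 + x^5 - x^6
D4 (bracket -A^-6 + A^-2 - A^2 + 2A^6 - A^10 + A^14; 10 crossings at w = +6): V = x - x^2 + 2x^3 - x^4 + x^5 - x^6
V(D5) = x - x^2 + 2x^3 - x^4 + x^5 - x^6  [12 crossings, <D> = -A^-12 + A^-8 - A^-4 + 2 - A^4 + A^8, w = +4]
key observation: 2 values of V(x) split the 5 diagrams


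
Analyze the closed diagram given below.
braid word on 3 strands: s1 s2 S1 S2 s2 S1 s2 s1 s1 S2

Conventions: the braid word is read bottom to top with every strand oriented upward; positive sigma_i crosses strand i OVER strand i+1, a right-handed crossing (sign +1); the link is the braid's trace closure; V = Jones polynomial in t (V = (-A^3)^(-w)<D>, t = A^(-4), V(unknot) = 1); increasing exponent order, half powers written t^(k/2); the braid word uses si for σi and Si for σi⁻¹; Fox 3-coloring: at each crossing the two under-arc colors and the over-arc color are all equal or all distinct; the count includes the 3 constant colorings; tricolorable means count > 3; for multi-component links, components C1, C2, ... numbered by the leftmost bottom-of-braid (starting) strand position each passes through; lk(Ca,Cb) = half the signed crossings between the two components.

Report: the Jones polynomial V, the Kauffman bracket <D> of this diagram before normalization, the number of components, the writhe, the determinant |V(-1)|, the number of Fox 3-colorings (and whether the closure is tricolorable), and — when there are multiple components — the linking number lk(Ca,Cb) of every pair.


Jones polynomial: V(t) = -t^-1 + 2 - t + 2t^2 - t^3 + t^4 - t^5
<D> = -A^-14 + A^-10 - A^-6 + 2A^-2 - A^2 + 2A^6 - A^10; writhe +2
components 1, writhe +2 (10 crossings)
3-colorings: 9 of 3^10, det 9 — tricolorable
note: the word shrinks to σ1 σ2 σ1⁻¹ σ1⁻¹ σ2 σ1 σ1 σ2⁻¹ after cancelling


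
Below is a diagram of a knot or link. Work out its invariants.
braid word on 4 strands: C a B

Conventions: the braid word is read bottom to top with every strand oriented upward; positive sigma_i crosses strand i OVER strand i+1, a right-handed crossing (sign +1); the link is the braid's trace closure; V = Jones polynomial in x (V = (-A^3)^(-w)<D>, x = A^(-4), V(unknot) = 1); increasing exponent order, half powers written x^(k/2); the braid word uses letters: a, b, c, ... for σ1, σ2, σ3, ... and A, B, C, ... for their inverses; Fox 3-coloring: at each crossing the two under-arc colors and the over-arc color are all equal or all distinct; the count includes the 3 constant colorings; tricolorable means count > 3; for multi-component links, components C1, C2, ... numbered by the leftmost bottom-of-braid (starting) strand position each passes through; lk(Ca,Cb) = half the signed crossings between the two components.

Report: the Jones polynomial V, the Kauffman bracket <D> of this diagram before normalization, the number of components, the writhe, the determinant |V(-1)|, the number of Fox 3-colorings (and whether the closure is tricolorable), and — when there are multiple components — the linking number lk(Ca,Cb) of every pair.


V = 1
<D> = -A^-3 (w = -1)
1 component over 3 crossings, w = -1
3 Fox colorings among 3^3, |V(-1)| = 1: not tricolorable
why: det 1 = |V(-1)|; not divisible by 3, so not tricolorable
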